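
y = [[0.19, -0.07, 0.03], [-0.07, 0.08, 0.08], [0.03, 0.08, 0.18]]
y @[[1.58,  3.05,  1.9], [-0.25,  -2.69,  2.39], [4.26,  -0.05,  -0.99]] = [[0.45, 0.77, 0.16], [0.21, -0.43, -0.02], [0.79, -0.13, 0.07]]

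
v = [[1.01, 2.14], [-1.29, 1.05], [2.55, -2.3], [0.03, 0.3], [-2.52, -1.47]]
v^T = [[1.01, -1.29, 2.55, 0.03, -2.52], [2.14, 1.05, -2.30, 0.3, -1.47]]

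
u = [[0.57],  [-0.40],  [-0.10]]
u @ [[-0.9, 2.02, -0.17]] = [[-0.51, 1.15, -0.10], [0.36, -0.81, 0.07], [0.09, -0.20, 0.02]]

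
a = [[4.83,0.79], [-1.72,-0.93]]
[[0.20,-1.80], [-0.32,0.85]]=a @[[-0.02, -0.32], [0.38, -0.32]]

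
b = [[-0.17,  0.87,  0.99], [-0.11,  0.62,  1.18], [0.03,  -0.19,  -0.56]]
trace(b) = -0.11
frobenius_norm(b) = 1.98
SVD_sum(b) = [[-0.13, 0.71, 1.1], [-0.13, 0.72, 1.11], [0.06, -0.31, -0.48]] + [[-0.04, 0.16, -0.11], [0.02, -0.10, 0.07], [-0.03, 0.12, -0.08]] + [[-0.0,-0.00,0.0],[0.00,0.00,-0.0],[0.00,0.00,-0.00]]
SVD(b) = [[-0.67, 0.7, -0.23],[-0.68, -0.46, 0.57],[0.29, 0.54, 0.79]] @ diag([1.9570566103679892, 0.2744610873892567, 0.0007316584326398691]) @ [[0.1, -0.54, -0.83],[-0.19, 0.81, -0.55],[0.98, 0.22, -0.02]]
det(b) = 0.00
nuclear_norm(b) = 2.23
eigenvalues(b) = [0.21, -0.01, -0.32]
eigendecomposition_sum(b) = [[-0.17, 0.89, 1.14], [-0.09, 0.49, 0.63], [0.02, -0.09, -0.11]] + [[-0.01, 0.02, 0.03], [-0.0, 0.01, 0.01], [0.00, -0.00, -0.00]] + [[0.01, -0.04, -0.19], [-0.02, 0.13, 0.54], [0.01, -0.10, -0.45]]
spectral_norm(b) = 1.96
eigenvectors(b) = [[-0.87, -0.98, 0.26], [-0.48, -0.20, -0.74], [0.08, 0.02, 0.62]]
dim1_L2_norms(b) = [1.33, 1.34, 0.59]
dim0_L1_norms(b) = [0.31, 1.68, 2.73]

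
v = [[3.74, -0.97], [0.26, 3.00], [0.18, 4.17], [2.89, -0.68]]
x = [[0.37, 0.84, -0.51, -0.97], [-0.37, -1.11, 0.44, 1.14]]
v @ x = [[1.74, 4.22, -2.33, -4.73], [-1.01, -3.11, 1.19, 3.17], [-1.48, -4.48, 1.74, 4.58], [1.32, 3.18, -1.77, -3.58]]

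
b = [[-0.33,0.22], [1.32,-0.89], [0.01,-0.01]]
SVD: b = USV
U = [[-0.24, -0.58], [0.97, -0.14], [0.01, -0.80]]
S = [1.64, 0.0]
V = [[0.83, -0.56], [0.56, 0.83]]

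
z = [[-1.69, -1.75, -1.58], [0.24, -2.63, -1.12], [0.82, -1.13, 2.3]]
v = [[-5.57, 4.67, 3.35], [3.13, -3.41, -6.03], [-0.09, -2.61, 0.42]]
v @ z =[[13.28, -6.32, 11.28], [-11.05, 10.3, -15.0], [-0.13, 6.55, 4.03]]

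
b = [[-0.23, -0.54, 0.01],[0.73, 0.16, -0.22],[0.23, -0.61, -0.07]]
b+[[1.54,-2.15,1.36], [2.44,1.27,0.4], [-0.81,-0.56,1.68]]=[[1.31, -2.69, 1.37], [3.17, 1.43, 0.18], [-0.58, -1.17, 1.61]]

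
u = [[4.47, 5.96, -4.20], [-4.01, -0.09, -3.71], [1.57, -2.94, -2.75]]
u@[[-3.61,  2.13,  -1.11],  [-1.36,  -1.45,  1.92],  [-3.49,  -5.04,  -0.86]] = [[-9.58, 22.05, 10.09], [27.55, 10.29, 7.47], [7.93, 21.47, -5.02]]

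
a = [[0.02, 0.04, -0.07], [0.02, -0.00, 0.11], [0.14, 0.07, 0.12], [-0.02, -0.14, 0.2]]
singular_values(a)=[0.29, 0.19, 0.03]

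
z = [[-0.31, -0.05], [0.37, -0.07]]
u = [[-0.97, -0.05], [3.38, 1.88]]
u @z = [[0.28, 0.05], [-0.35, -0.3]]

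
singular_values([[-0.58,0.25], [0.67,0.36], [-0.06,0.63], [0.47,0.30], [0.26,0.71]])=[1.23, 0.86]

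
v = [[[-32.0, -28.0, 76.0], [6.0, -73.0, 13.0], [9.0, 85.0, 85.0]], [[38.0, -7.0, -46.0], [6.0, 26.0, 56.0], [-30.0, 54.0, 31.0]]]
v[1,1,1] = 26.0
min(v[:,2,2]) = 31.0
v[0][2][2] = 85.0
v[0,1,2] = 13.0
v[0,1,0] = 6.0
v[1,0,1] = -7.0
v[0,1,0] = 6.0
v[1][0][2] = -46.0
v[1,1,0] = 6.0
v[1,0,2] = -46.0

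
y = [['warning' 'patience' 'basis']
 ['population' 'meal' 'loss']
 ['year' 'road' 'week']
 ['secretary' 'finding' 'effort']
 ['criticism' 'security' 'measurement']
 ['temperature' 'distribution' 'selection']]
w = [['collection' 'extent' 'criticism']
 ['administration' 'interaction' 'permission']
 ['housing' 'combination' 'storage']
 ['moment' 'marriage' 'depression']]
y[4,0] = 'criticism'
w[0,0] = 'collection'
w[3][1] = 'marriage'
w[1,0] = 'administration'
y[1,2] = 'loss'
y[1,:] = ['population', 'meal', 'loss']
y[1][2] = 'loss'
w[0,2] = 'criticism'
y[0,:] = ['warning', 'patience', 'basis']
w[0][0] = 'collection'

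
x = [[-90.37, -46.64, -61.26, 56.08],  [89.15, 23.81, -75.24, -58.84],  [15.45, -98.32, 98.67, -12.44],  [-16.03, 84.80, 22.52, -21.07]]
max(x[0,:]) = 56.08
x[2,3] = -12.44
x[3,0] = -16.03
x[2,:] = [15.45, -98.32, 98.67, -12.44]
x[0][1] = -46.64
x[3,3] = -21.07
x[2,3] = -12.44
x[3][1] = 84.8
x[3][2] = 22.52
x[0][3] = 56.08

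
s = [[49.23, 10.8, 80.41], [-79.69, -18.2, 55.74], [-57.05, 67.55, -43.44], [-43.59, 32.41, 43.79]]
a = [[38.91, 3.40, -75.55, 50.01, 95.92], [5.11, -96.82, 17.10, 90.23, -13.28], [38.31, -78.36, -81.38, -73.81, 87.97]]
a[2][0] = 38.31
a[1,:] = [5.11, -96.82, 17.1, 90.23, -13.28]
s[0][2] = 80.41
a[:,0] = [38.91, 5.11, 38.31]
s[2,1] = 67.55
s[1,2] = 55.74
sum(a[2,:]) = -107.27000000000001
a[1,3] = 90.23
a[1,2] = 17.1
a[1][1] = -96.82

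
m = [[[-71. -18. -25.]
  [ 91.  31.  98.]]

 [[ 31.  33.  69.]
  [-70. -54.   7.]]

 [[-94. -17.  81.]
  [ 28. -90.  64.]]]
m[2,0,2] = 81.0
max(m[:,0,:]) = 81.0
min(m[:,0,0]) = -94.0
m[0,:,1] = [-18.0, 31.0]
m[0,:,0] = [-71.0, 91.0]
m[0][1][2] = 98.0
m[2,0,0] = -94.0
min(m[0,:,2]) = -25.0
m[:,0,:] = [[-71.0, -18.0, -25.0], [31.0, 33.0, 69.0], [-94.0, -17.0, 81.0]]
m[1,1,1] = -54.0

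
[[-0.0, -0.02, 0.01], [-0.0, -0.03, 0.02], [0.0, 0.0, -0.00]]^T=[[-0.00,-0.00,0.00], [-0.02,-0.03,0.00], [0.01,0.02,-0.00]]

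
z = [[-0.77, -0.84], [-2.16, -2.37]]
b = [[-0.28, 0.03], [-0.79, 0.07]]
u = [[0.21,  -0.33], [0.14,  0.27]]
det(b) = 0.00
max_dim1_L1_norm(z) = 4.53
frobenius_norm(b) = 0.84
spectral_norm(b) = 0.84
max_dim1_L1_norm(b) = 0.86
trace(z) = -3.14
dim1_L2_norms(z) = [1.14, 3.21]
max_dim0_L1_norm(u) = 0.6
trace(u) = 0.48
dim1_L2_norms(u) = [0.39, 0.3]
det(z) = 0.01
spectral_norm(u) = 0.44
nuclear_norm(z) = 3.41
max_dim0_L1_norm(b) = 1.07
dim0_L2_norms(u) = [0.25, 0.43]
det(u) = 0.10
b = z @ u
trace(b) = -0.21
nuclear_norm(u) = 0.67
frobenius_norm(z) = 3.40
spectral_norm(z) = 3.40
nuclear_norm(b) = 0.85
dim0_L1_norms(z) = [2.93, 3.21]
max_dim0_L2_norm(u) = 0.43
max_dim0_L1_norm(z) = 3.21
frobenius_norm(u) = 0.50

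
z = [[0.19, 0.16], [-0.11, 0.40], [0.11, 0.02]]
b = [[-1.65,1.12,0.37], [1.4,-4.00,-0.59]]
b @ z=[[-0.4,  0.19], [0.64,  -1.39]]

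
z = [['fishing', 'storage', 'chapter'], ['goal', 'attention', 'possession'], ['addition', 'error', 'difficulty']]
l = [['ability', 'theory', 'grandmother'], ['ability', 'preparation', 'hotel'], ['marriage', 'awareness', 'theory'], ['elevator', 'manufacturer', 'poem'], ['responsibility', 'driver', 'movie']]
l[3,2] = 'poem'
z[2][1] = 'error'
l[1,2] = 'hotel'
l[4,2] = 'movie'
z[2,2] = 'difficulty'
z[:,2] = ['chapter', 'possession', 'difficulty']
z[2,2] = 'difficulty'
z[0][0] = 'fishing'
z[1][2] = 'possession'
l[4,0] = 'responsibility'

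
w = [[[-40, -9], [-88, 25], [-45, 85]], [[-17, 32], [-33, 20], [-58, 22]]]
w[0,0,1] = -9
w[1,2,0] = -58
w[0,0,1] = -9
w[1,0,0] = -17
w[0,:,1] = [-9, 25, 85]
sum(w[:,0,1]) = 23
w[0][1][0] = -88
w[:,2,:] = [[-45, 85], [-58, 22]]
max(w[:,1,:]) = 25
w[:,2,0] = [-45, -58]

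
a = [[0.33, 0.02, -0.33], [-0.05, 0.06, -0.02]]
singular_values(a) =[0.47, 0.08]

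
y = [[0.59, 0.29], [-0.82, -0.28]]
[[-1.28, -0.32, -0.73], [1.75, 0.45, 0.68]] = y @ [[-2.05, -0.54, 0.09],[-0.23, -0.01, -2.7]]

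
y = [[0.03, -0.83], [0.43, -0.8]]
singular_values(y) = [1.2, 0.28]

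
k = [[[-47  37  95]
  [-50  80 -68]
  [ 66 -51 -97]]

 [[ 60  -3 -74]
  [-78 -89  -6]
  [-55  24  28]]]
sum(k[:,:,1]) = -2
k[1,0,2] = -74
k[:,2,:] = [[66, -51, -97], [-55, 24, 28]]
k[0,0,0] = -47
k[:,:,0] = [[-47, -50, 66], [60, -78, -55]]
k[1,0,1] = -3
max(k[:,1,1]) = 80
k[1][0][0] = 60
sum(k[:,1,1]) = -9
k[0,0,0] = -47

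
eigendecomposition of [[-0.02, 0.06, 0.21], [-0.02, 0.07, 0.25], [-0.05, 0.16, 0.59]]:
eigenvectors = [[-0.31, -0.97, -0.5], [-0.37, 0.19, -0.85], [-0.87, -0.13, 0.19]]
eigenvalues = [0.64, -0.0, 0.0]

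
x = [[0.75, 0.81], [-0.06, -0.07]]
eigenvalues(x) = [0.69, -0.01]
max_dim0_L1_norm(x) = 0.88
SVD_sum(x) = [[0.75, 0.81], [-0.06, -0.07]] + [[0.00, -0.00], [0.00, -0.00]]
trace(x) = 0.68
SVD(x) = [[-1.00, 0.08], [0.08, 1.0]] @ diag([1.107739863323952, 0.0035206821828163075]) @ [[-0.68, -0.73], [0.73, -0.68]]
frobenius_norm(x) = 1.11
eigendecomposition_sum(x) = [[0.75, 0.8], [-0.06, -0.06]] + [[0.00, 0.01], [-0.0, -0.01]]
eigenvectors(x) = [[1.00, -0.73],[-0.08, 0.68]]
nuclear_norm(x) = 1.11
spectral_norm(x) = 1.11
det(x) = -0.00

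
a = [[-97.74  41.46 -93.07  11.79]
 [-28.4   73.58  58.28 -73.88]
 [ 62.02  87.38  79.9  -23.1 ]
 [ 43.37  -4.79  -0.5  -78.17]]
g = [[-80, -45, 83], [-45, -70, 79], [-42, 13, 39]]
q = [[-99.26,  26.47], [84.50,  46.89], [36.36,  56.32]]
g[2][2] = 39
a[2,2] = 79.9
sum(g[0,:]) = -42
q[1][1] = 46.89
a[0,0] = -97.74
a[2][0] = 62.02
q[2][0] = 36.36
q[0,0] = -99.26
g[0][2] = 83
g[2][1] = 13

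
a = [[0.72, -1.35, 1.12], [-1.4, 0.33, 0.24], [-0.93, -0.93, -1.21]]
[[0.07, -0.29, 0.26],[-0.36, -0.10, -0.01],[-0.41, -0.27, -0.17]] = a @ [[0.29, 0.12, 0.02], [0.12, 0.24, -0.05], [0.02, -0.05, 0.16]]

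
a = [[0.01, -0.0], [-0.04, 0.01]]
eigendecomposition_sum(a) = [[0.0,0.00], [-180143985094819.84,0.01]] + [[0.01, 0.00], [180143985094819.84, 0.00]]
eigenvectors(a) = [[0.00,0.00], [1.0,1.00]]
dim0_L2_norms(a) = [0.04, 0.01]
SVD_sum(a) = [[0.01, -0.00], [-0.04, 0.01]] + [[0.0, 0.0], [0.0, 0.0]]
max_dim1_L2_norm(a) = 0.04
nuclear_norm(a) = 0.04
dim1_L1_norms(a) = [0.01, 0.05]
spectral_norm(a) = 0.04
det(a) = 0.00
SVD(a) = [[-0.23, 0.97], [0.97, 0.23]] @ diag([0.0423606797749979, 0.0023606797749978993]) @ [[-0.97, 0.23],  [0.23, 0.97]]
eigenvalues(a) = [0.01, 0.01]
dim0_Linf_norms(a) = [0.04, 0.01]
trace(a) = 0.02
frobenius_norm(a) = 0.04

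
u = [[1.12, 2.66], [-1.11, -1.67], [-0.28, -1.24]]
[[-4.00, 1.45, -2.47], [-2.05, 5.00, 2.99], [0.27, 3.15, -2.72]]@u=[[-5.40, -10.00], [-8.68, -17.51], [-2.43, -1.17]]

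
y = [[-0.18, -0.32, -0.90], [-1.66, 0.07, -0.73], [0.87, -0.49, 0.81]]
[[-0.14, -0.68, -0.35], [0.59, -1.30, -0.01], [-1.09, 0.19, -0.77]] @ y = [[0.85, 0.17, 0.34], [2.04, -0.27, 0.41], [-0.79, 0.74, 0.22]]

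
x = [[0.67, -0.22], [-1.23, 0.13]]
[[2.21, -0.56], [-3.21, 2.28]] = x @ [[2.28, -2.34],[-3.12, -4.57]]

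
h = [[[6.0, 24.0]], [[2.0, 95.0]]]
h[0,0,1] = 24.0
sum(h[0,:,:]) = 30.0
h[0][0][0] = 6.0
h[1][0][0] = 2.0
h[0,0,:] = [6.0, 24.0]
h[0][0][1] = 24.0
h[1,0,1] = 95.0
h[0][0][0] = 6.0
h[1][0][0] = 2.0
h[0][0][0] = 6.0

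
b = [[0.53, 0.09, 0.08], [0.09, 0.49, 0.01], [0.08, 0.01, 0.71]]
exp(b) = [[1.71, 0.15, 0.15], [0.15, 1.64, 0.02], [0.15, 0.02, 2.04]]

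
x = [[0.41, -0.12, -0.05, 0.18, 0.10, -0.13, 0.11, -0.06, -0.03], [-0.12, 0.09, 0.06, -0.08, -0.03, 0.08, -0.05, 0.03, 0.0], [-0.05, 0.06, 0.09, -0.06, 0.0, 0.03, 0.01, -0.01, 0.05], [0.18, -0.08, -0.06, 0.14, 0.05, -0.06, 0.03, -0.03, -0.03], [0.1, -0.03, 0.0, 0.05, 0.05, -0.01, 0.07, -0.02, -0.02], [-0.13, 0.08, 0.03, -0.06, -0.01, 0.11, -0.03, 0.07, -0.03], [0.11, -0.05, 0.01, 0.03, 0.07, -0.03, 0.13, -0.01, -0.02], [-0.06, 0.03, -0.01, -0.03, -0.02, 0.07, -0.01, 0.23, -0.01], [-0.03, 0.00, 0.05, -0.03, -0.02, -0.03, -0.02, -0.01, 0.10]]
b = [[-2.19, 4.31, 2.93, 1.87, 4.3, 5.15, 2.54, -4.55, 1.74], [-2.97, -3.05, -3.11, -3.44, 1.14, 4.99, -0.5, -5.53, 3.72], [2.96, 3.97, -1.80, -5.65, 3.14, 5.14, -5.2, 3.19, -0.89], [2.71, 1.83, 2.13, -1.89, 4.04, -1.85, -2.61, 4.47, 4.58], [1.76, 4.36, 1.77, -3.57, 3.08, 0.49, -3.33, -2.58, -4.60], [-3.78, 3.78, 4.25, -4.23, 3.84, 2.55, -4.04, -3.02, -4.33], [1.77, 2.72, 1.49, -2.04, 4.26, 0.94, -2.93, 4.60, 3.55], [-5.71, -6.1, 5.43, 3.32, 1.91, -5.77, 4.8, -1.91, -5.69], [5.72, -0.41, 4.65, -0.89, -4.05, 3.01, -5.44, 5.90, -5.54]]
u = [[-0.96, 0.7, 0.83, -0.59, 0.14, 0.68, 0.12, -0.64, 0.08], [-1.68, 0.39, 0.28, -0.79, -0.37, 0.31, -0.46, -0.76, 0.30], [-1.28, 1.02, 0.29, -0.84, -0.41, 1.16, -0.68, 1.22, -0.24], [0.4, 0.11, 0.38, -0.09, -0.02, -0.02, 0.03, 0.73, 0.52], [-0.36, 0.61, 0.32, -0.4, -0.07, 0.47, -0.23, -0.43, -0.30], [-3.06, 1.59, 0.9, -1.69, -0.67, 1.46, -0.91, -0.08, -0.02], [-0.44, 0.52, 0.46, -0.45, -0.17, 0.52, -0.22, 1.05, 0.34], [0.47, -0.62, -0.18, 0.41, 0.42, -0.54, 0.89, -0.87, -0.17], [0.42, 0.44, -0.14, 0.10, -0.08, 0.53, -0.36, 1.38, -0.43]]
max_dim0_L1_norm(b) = 35.75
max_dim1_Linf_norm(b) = 6.1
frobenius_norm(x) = 0.76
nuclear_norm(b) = 82.10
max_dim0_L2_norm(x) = 0.51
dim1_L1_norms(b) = [29.58, 28.45, 31.94, 26.11, 25.54, 33.82, 24.3, 40.64, 35.61]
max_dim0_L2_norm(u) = 3.95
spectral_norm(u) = 5.80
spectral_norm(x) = 0.69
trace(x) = 1.35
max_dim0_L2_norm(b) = 12.52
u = b @ x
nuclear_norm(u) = 11.73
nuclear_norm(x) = 1.37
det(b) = -5424464.46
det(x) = 0.00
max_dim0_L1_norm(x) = 1.19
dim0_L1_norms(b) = [29.57, 30.53, 27.56, 26.9, 29.76, 29.89, 31.39, 35.75, 34.64]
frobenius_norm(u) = 6.69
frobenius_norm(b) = 33.44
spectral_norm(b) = 20.50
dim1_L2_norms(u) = [1.83, 2.19, 2.64, 1.06, 1.15, 4.36, 1.56, 1.69, 1.7]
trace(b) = -13.68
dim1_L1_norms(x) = [1.19, 0.54, 0.36, 0.66, 0.35, 0.55, 0.46, 0.47, 0.29]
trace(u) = -0.50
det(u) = -0.00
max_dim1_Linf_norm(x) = 0.41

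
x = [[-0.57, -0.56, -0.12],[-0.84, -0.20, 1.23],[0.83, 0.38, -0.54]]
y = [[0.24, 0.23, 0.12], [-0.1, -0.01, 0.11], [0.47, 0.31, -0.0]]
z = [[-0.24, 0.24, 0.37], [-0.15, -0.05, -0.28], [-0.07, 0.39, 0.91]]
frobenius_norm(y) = 0.68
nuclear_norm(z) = 1.41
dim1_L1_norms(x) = [1.25, 2.27, 1.75]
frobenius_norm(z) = 1.16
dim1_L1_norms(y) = [0.59, 0.22, 0.78]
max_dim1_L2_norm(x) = 1.5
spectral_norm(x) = 1.85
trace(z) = 0.62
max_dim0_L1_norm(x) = 2.24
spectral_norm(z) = 1.12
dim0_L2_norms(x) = [1.31, 0.71, 1.35]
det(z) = -0.00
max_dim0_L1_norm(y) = 0.81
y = z @ x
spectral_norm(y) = 0.66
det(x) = -0.09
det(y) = 0.00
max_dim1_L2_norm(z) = 0.99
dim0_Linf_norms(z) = [0.24, 0.39, 0.91]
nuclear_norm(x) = 2.70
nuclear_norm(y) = 0.84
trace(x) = -1.31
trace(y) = 0.23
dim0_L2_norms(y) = [0.54, 0.39, 0.16]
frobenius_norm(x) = 2.01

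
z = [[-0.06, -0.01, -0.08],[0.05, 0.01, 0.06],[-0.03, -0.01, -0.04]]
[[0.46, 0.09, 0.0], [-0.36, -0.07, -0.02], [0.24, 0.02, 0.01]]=z @ [[-2.49,-1.97,-3.49],[-1.23,3.92,-1.68],[-3.72,-0.1,2.78]]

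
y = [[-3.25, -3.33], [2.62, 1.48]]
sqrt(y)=[[-0.86,  -2.25],  [1.77,  2.34]]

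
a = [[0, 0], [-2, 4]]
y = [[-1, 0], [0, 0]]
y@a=[[0, 0], [0, 0]]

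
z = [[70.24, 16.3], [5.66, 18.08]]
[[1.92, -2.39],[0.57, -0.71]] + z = [[72.16,13.91], [6.23,17.37]]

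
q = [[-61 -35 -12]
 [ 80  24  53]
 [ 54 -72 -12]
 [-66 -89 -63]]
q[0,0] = -61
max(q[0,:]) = -12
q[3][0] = -66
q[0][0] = -61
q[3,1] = -89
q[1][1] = 24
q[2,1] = -72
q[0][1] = -35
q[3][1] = -89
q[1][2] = 53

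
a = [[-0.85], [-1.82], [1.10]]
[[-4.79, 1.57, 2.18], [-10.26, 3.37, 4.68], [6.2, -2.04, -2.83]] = a@[[5.64, -1.85, -2.57]]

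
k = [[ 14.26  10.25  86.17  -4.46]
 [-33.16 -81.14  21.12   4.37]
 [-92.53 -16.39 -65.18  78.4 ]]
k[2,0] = -92.53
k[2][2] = -65.18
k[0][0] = 14.26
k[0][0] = 14.26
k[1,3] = 4.37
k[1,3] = 4.37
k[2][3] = 78.4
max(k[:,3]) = 78.4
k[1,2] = 21.12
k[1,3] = 4.37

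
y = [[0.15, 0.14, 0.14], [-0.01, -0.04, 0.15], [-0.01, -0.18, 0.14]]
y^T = [[0.15, -0.01, -0.01], [0.14, -0.04, -0.18], [0.14, 0.15, 0.14]]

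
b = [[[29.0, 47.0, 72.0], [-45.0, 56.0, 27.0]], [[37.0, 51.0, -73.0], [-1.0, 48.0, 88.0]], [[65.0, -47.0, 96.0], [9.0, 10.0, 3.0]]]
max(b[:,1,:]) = 88.0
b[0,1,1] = 56.0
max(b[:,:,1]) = 56.0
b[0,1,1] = 56.0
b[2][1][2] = 3.0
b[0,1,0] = -45.0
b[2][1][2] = 3.0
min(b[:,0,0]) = 29.0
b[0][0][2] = 72.0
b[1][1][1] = 48.0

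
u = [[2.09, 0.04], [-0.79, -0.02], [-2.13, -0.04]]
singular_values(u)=[3.09, 0.0]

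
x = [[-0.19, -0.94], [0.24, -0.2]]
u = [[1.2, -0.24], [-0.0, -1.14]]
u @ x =[[-0.29, -1.08], [-0.27, 0.23]]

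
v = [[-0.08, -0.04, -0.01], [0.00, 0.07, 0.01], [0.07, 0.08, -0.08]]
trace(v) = -0.09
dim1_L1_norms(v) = [0.13, 0.08, 0.23]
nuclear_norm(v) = 0.27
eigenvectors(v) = [[(-0.04-0.31j), -0.04+0.31j, (0.26+0j)], [0.06+0.01j, (0.06-0.01j), (-0.9+0j)], [-0.95+0.00j, -0.95-0.00j, (-0.35+0j)]]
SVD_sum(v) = [[-0.05, -0.05, 0.03],[0.03, 0.03, -0.02],[0.08, 0.09, -0.05]] + [[-0.01, -0.01, -0.04], [0.01, 0.01, 0.02], [-0.01, -0.01, -0.03]] + [[-0.02,  0.02,  0.0], [-0.04,  0.03,  0.0], [0.00,  -0.0,  -0.00]]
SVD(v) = [[-0.47, 0.72, 0.51], [0.28, -0.42, 0.86], [0.83, 0.55, -0.00]] @ diag([0.1545734225062667, 0.06037638721255039, 0.057111723156102856]) @ [[0.62, 0.68, -0.38], [-0.31, -0.23, -0.92], [-0.72, 0.69, 0.07]]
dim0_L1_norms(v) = [0.15, 0.19, 0.1]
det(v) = 0.00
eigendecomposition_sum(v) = [[(-0.04+0.02j), -0.01+0.01j, -0.00-0.01j], [-0.00-0.01j, -0.00-0.00j, -0j], [(0.03+0.13j), 0.03+0.03j, -0.04+0.01j]] + [[-0.04-0.02j, -0.01-0.01j, (-0+0.01j)], [(-0+0.01j), -0.00+0.00j, 0.00+0.00j], [0.03-0.13j, (0.03-0.03j), (-0.04-0.01j)]] + [[-0.00-0.00j, -0.02-0.00j, -0.00+0.00j], [0j, 0.07+0.00j, -0j], [0j, (0.03+0j), -0j]]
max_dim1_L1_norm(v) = 0.23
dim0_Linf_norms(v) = [0.08, 0.08, 0.08]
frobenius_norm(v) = 0.18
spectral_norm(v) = 0.15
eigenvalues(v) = [(-0.08+0.02j), (-0.08-0.02j), (0.07+0j)]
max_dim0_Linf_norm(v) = 0.08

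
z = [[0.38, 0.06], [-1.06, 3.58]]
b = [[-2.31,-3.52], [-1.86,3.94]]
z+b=[[-1.93, -3.46], [-2.92, 7.52]]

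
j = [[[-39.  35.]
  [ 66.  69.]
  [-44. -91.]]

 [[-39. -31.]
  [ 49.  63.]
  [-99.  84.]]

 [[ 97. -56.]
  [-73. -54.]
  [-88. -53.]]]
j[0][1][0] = 66.0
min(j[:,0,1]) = -56.0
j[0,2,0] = -44.0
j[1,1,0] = 49.0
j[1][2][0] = -99.0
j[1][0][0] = -39.0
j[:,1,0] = [66.0, 49.0, -73.0]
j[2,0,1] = -56.0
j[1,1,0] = 49.0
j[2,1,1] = -54.0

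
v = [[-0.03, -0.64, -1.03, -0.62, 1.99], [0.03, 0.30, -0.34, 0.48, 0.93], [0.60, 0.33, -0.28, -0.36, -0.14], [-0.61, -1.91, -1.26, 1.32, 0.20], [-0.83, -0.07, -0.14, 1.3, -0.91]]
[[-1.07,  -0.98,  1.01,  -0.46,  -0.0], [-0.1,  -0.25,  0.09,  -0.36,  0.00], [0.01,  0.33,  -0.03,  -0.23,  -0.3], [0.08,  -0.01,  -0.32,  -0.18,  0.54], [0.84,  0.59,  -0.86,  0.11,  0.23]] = v@ [[-0.01,0.18,-0.05,-0.21,-0.11],[0.22,0.24,-0.15,-0.18,-0.27],[-0.07,-0.39,0.15,0.38,0.24],[0.37,0.14,-0.40,-0.11,0.18],[-0.39,-0.57,0.41,-0.13,0.09]]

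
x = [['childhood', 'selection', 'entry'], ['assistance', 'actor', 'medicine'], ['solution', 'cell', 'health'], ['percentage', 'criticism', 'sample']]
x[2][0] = 'solution'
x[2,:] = ['solution', 'cell', 'health']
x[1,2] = 'medicine'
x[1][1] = 'actor'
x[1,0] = 'assistance'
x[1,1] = 'actor'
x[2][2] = 'health'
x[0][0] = 'childhood'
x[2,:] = ['solution', 'cell', 'health']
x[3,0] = 'percentage'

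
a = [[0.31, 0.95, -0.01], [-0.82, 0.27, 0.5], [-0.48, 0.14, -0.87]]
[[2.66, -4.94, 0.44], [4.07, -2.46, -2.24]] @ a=[[4.66, 1.25, -2.88], [4.35, 2.89, 0.68]]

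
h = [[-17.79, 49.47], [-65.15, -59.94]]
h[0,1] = 49.47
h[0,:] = [-17.79, 49.47]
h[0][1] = 49.47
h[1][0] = -65.15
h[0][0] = -17.79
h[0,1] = 49.47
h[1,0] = -65.15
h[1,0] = -65.15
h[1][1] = -59.94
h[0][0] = -17.79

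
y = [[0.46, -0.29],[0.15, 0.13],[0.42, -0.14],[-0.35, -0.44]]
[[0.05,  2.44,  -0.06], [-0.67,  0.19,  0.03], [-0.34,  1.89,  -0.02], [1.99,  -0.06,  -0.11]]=y @ [[-1.83, 3.60, 0.02], [-3.06, -2.72, 0.23]]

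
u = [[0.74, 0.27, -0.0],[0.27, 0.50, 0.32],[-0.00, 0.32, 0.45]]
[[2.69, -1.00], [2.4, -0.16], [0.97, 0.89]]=u@[[2.12, -0.46], [4.16, -2.45], [-0.8, 3.72]]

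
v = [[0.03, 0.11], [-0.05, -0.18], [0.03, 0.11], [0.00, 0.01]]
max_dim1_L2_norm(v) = 0.19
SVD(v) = [[-0.46, -0.10],  [0.76, -0.17],  [-0.46, -0.10],  [-0.04, -0.98]] @ diag([0.24696684404684496, 0.0027162366504659015]) @ [[-0.27, -0.96], [0.96, -0.27]]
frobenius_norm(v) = 0.25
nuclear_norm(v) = 0.25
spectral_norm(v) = 0.25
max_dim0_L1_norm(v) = 0.41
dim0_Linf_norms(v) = [0.05, 0.18]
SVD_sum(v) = [[0.03, 0.11],[-0.05, -0.18],[0.03, 0.11],[0.0, 0.01]] + [[-0.0, 0.00], [-0.00, 0.0], [-0.0, 0.0], [-0.00, 0.00]]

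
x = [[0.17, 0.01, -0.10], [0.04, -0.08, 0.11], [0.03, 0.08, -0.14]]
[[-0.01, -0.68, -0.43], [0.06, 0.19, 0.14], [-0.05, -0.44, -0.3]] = x @ [[0.63, -2.68, -1.98], [1.41, -0.86, -1.58], [1.31, 2.11, 0.81]]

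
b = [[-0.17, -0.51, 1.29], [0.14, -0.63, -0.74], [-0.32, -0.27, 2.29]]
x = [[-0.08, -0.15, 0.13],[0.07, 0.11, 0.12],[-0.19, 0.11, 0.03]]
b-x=[[-0.09, -0.36, 1.16],[0.07, -0.74, -0.86],[-0.13, -0.38, 2.26]]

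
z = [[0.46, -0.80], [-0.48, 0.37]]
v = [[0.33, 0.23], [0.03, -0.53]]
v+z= [[0.79, -0.57], [-0.45, -0.16]]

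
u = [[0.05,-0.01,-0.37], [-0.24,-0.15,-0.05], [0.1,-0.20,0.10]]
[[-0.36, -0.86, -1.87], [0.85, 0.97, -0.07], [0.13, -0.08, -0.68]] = u @ [[-2.65, -4.00, -3.19], [-1.65, -0.68, 4.09], [0.67, 1.79, 4.52]]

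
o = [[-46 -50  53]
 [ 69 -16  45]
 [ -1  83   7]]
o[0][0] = -46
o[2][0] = -1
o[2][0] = -1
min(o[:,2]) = 7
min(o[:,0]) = -46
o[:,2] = [53, 45, 7]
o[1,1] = -16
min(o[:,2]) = 7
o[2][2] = 7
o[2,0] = -1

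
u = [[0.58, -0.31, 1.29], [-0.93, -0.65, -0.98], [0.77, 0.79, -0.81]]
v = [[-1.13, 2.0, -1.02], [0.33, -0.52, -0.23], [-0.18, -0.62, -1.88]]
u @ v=[[-0.99,0.52,-2.95], [1.01,-0.91,2.94], [-0.46,1.63,0.56]]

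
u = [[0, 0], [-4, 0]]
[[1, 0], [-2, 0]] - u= [[1, 0], [2, 0]]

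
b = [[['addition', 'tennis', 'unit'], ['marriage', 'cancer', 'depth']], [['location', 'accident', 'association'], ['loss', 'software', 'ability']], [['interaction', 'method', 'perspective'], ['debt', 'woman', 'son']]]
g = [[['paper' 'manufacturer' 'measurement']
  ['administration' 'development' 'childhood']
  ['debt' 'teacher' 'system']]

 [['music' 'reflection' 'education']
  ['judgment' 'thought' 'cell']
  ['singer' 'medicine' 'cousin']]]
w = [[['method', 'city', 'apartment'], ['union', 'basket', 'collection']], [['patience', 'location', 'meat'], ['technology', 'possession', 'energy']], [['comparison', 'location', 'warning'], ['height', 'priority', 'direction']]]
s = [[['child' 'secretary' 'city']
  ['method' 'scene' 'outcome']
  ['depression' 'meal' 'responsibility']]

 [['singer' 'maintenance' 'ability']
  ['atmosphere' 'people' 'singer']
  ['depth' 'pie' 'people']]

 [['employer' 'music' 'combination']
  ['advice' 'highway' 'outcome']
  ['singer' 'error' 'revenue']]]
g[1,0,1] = 'reflection'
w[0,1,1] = 'basket'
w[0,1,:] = ['union', 'basket', 'collection']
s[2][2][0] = 'singer'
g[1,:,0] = ['music', 'judgment', 'singer']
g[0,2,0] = 'debt'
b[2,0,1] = 'method'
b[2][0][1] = 'method'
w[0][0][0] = 'method'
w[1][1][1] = 'possession'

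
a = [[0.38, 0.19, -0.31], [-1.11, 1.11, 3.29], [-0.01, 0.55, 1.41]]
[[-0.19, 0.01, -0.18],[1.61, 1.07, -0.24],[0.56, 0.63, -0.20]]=a@[[-0.3, 0.37, -0.13], [0.14, 0.03, -0.55], [0.34, 0.44, 0.07]]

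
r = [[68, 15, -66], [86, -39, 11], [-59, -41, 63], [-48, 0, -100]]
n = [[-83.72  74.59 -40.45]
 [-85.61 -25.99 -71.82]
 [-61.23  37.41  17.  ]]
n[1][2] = -71.82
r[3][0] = -48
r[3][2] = -100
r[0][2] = -66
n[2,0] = -61.23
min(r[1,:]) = -39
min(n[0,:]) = -83.72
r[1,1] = -39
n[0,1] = 74.59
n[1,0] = -85.61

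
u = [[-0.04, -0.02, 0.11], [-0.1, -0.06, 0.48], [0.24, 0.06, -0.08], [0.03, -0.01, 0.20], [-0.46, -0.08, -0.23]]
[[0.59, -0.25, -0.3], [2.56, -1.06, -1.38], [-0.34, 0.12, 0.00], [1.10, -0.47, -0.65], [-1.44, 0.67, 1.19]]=u @ [[1.54, -1.42, -1.39],[-5.23, 5.15, 1.62],[4.99, -1.87, -2.96]]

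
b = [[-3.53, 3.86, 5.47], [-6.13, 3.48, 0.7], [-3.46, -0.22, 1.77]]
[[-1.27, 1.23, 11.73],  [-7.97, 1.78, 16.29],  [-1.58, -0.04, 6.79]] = b @ [[0.98, -0.07, -2.01], [-0.75, 0.41, 1.13], [0.93, -0.11, 0.05]]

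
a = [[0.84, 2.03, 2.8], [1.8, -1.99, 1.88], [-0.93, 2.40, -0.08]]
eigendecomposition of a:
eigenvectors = [[-0.0,-0.83,0.90], [-0.81,-0.31,0.44], [0.59,0.47,0.10]]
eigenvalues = [-3.36, -0.0, 2.13]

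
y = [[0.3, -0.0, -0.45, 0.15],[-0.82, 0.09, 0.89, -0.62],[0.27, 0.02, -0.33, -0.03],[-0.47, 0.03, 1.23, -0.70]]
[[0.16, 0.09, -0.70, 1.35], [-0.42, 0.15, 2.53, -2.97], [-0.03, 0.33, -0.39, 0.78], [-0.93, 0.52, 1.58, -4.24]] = y @ [[-0.93, 0.99, -2.37, -0.35], [-2.13, 1.45, 1.04, 1.82], [-0.83, 0.01, -0.54, -2.69], [0.41, -1.33, -1.57, 1.65]]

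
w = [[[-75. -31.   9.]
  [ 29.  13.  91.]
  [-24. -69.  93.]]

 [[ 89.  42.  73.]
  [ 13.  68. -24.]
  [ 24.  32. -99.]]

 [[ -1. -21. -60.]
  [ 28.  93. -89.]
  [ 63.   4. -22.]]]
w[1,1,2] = -24.0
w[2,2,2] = -22.0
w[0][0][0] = -75.0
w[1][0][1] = 42.0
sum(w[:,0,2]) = 22.0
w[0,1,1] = 13.0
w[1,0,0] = 89.0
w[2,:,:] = [[-1.0, -21.0, -60.0], [28.0, 93.0, -89.0], [63.0, 4.0, -22.0]]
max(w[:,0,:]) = 89.0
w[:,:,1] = [[-31.0, 13.0, -69.0], [42.0, 68.0, 32.0], [-21.0, 93.0, 4.0]]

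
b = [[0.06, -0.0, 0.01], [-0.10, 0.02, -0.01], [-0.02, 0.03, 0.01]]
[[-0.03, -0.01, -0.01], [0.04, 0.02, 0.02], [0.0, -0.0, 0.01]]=b@[[-0.43, -0.14, -0.06], [-0.13, -0.08, 0.44], [-0.06, -0.30, -0.36]]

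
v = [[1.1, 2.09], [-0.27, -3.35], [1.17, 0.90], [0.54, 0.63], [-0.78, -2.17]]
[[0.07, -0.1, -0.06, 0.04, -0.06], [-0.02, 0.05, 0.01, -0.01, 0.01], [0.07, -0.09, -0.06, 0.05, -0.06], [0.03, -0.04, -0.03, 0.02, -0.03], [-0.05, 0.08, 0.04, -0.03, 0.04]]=v@[[0.06, -0.07, -0.05, 0.04, -0.05],  [0.00, -0.01, -0.0, 0.00, -0.00]]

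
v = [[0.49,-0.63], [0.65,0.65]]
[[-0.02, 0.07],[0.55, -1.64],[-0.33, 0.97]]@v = [[0.04,0.06], [-0.8,-1.41], [0.47,0.84]]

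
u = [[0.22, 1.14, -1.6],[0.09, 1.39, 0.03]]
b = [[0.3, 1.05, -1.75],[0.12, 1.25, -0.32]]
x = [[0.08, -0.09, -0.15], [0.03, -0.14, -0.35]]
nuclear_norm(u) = 3.22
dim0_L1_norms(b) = [0.42, 2.3, 2.07]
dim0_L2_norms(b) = [0.32, 1.63, 1.78]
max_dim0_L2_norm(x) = 0.38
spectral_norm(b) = 2.30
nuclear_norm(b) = 3.11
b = x + u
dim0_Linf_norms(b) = [0.3, 1.25, 1.75]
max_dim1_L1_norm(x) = 0.52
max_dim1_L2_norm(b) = 2.06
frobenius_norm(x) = 0.42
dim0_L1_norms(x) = [0.11, 0.23, 0.5]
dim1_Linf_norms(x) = [0.15, 0.35]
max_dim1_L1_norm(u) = 2.96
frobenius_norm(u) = 2.42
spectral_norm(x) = 0.42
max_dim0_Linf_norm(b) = 1.75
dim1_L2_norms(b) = [2.06, 1.3]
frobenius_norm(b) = 2.44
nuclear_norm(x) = 0.48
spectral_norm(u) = 2.18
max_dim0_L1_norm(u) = 2.53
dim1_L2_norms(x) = [0.19, 0.38]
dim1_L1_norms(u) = [2.96, 1.51]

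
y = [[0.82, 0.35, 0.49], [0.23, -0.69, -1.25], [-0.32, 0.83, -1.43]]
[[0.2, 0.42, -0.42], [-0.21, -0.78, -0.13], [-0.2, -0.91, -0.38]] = y @[[0.13, 0.12, -0.49], [0.07, 0.03, -0.32], [0.15, 0.63, 0.19]]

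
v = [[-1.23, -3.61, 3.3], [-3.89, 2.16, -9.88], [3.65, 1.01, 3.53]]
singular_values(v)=[12.12, 4.75, 0.35]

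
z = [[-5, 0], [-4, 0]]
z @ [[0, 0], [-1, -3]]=[[0, 0], [0, 0]]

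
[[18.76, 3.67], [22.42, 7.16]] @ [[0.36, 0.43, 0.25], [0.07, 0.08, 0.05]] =[[7.01, 8.36, 4.87], [8.57, 10.21, 5.96]]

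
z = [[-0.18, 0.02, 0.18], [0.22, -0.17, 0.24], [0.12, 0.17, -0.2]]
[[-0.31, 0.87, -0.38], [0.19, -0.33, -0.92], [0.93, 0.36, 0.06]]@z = [[0.2, -0.22, 0.23], [-0.22, -0.1, 0.14], [-0.08, -0.03, 0.24]]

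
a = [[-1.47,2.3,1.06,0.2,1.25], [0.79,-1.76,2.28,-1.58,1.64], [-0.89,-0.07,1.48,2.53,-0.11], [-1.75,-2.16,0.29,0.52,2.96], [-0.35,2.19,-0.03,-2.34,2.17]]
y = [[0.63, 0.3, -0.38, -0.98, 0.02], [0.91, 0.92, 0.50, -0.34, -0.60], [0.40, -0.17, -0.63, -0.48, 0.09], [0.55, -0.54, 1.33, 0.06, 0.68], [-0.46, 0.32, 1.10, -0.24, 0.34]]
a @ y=[[1.13, 1.79, 2.68, -0.14, -0.75], [-1.82, -0.39, -2.91, -1.76, 0.76], [1.41, -1.98, 2.61, 0.36, 1.84], [-4.03, -1.90, 3.35, 1.63, 2.65], [-0.52, 3.87, 0.52, -1.05, -2.18]]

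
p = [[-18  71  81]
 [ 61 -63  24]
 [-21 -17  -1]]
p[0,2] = 81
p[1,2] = 24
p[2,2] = -1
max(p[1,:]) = 61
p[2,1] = -17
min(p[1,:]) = -63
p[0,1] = 71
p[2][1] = -17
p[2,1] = -17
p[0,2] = 81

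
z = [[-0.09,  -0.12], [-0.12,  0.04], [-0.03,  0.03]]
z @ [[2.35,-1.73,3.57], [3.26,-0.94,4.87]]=[[-0.60, 0.27, -0.91], [-0.15, 0.17, -0.23], [0.03, 0.02, 0.04]]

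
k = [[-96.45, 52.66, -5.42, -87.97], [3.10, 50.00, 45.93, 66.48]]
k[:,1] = [52.66, 50.0]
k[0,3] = -87.97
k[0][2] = -5.42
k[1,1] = 50.0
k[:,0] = [-96.45, 3.1]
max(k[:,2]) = 45.93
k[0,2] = -5.42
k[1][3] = 66.48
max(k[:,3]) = 66.48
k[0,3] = -87.97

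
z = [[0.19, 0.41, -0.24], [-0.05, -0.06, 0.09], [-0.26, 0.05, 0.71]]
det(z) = 0.00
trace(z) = 0.84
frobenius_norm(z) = 0.92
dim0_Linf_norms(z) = [0.26, 0.41, 0.71]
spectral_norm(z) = 0.83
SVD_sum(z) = [[0.14, 0.06, -0.33], [-0.04, -0.02, 0.1], [-0.29, -0.13, 0.67]] + [[0.05, 0.35, 0.09], [-0.01, -0.04, -0.01], [0.03, 0.18, 0.04]] + [[-0.0,0.0,-0.0], [-0.00,0.00,-0.0], [0.00,-0.0,0.0]]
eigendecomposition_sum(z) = [[0.09, 0.03, -0.22], [-0.04, -0.01, 0.09], [-0.3, -0.10, 0.72]] + [[0.32, 1.5, -0.09], [-0.06, -0.26, 0.01], [0.13, 0.59, -0.03]] + [[-0.22, -1.12, 0.07], [0.04, 0.21, -0.01], [-0.09, -0.44, 0.03]]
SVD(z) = [[-0.44,0.89,0.15], [0.13,-0.10,0.99], [0.89,0.45,-0.07]] @ diag([0.8267722575408625, 0.4082236171254466, 0.0010547899326725214]) @ [[-0.39, -0.17, 0.91],[0.14, 0.96, 0.24],[-0.91, 0.22, -0.35]]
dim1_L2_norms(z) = [0.51, 0.12, 0.76]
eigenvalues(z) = [0.8, 0.02, 0.02]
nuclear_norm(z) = 1.24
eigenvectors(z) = [[0.3,  -0.92,  0.92], [-0.12,  0.16,  -0.18], [-0.95,  -0.36,  0.36]]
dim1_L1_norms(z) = [0.84, 0.2, 1.02]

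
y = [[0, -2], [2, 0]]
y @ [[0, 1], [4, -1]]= [[-8, 2], [0, 2]]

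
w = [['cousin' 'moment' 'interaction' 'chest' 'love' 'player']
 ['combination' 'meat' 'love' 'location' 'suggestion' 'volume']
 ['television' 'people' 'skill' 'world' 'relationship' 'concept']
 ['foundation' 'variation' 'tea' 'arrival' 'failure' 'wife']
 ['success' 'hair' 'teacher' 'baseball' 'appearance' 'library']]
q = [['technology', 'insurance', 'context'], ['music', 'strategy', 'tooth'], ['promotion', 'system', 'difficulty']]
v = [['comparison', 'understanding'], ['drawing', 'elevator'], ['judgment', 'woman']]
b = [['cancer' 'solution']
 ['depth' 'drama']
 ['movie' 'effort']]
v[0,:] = ['comparison', 'understanding']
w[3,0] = 'foundation'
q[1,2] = 'tooth'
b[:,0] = ['cancer', 'depth', 'movie']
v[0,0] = 'comparison'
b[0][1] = 'solution'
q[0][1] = 'insurance'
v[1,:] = ['drawing', 'elevator']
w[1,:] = ['combination', 'meat', 'love', 'location', 'suggestion', 'volume']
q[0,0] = 'technology'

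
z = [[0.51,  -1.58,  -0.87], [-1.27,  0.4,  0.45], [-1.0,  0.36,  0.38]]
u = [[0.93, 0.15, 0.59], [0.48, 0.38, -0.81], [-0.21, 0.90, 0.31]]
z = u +[[-0.42, -1.73, -1.46],[-1.75, 0.02, 1.26],[-0.79, -0.54, 0.07]]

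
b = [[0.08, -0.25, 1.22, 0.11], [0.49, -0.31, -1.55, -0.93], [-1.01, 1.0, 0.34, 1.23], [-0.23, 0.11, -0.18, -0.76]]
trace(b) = -0.65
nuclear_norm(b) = 4.79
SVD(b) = [[0.29, 0.66, -0.12, -0.68], [-0.71, -0.32, 0.1, -0.63], [0.62, -0.68, -0.12, -0.37], [-0.18, -0.03, -0.98, 0.06]] @ diag([2.601420649852369, 1.5029933514062297, 0.6857268134245548, 0.0005705269128841014]) @ [[-0.35, 0.29, 0.65, 0.61], [0.39, -0.50, 0.71, -0.3], [0.56, -0.33, -0.24, 0.72], [-0.64, -0.75, -0.12, 0.11]]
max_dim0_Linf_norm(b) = 1.55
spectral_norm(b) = 2.60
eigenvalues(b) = [(0.08+1.79j), (0.08-1.79j), 0j, (-0.81+0j)]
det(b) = -0.00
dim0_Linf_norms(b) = [1.01, 1.0, 1.55, 1.23]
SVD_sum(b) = [[-0.27, 0.22, 0.5, 0.47], [0.64, -0.53, -1.2, -1.12], [-0.56, 0.46, 1.05, 0.98], [0.16, -0.13, -0.31, -0.29]] + [[0.39, -0.5, 0.7, -0.30],  [-0.19, 0.24, -0.34, 0.14],  [-0.4, 0.51, -0.73, 0.31],  [-0.02, 0.02, -0.03, 0.01]] + [[-0.05,0.03,0.02,-0.06], [0.04,-0.02,-0.02,0.05], [-0.04,0.03,0.02,-0.06], [-0.37,0.22,0.16,-0.49]] + [[0.00,0.00,0.0,-0.0], [0.0,0.00,0.00,-0.0], [0.00,0.00,0.00,-0.00], [-0.0,-0.0,-0.0,0.0]]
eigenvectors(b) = [[-0.07-0.47j,-0.07+0.47j,0.64+0.00j,0.41+0.00j],[(-0.29+0.53j),-0.29-0.53j,0.75+0.00j,(-0.13+0j)],[(0.63+0j),0.63-0.00j,(0.12+0j),(-0.4+0j)],[0.05+0.10j,0.05-0.10j,(-0.11+0j),(0.81+0j)]]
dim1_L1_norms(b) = [1.66, 3.28, 3.58, 1.28]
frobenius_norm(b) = 3.08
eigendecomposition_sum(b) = [[0.08+0.40j, -0.13-0.37j, 0.60-0.23j, (0.24-0.37j)], [(0.23-0.46j), (-0.15+0.46j), -0.77-0.23j, -0.52+0.19j], [-0.54+0.02j, 0.50-0.09j, 0.18+0.82j, (0.44+0.38j)], [(-0.05-0.08j), 0.05+0.07j, -0.11+0.09j, -0.02+0.10j]] + [[(0.08-0.4j), -0.13+0.37j, 0.60+0.23j, (0.24+0.37j)], [(0.23+0.46j), -0.15-0.46j, (-0.77+0.23j), -0.52-0.19j], [-0.54-0.02j, (0.5+0.09j), (0.18-0.82j), 0.44-0.38j], [(-0.05+0.08j), 0.05-0.07j, -0.11-0.09j, -0.02-0.10j]] + [[0.00-0.00j, 0.00+0.00j, 0j, (-0+0j)], [0.00-0.00j, 0.00+0.00j, 0j, (-0+0j)], [-0j, 0j, 0.00+0.00j, -0.00+0.00j], [-0.00+0.00j, (-0-0j), (-0-0j), -0j]] + [[-0.07-0.00j, 0j, 0.02+0.00j, -0.36+0.00j], [0.02+0.00j, -0.00-0.00j, -0.01-0.00j, (0.11-0j)], [(0.07+0j), (-0-0j), -0.02-0.00j, 0.35-0.00j], [-0.14-0.00j, 0j, 0.04+0.00j, (-0.71+0j)]]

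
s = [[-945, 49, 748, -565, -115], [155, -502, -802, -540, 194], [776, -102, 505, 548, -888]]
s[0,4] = -115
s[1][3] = -540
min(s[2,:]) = -888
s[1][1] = -502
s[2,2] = 505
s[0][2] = 748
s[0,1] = 49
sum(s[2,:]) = 839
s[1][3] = -540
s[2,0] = 776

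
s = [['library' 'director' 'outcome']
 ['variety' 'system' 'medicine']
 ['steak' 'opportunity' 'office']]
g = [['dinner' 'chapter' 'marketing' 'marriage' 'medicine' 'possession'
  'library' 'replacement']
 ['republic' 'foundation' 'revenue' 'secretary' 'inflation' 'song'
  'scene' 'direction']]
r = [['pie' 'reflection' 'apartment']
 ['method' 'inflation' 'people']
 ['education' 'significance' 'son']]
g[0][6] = 'library'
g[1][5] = 'song'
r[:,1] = ['reflection', 'inflation', 'significance']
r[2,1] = 'significance'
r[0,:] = ['pie', 'reflection', 'apartment']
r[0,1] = 'reflection'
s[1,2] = 'medicine'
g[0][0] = 'dinner'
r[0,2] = 'apartment'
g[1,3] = 'secretary'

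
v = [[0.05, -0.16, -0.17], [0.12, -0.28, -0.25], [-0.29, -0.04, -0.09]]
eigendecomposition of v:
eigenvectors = [[-0.42, 0.01, 0.46], [-0.57, 0.73, 0.71], [0.7, -0.68, 0.54]]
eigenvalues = [0.12, -0.04, -0.39]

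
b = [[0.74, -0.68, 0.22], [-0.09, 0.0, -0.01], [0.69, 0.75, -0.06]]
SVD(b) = [[-0.92, 0.38, 0.07], [0.04, -0.08, 1.0], [0.38, 0.92, 0.06]] @ diag([1.032691243066356, 1.0209544594955573, 0.0008877669724158909]) @ [[-0.41, 0.89, -0.22], [0.91, 0.42, 0.03], [-0.12, 0.19, 0.98]]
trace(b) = 0.68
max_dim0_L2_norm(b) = 1.02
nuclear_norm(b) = 2.05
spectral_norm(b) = 1.03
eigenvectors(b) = [[-0.85, 0.24, -0.12], [0.09, 0.05, 0.19], [-0.52, -0.97, 0.97]]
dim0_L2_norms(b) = [1.02, 1.01, 0.23]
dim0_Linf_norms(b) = [0.74, 0.75, 0.22]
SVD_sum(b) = [[0.39, -0.84, 0.21],[-0.02, 0.03, -0.01],[-0.16, 0.35, -0.09]] + [[0.35, 0.16, 0.01], [-0.07, -0.03, -0.0], [0.85, 0.4, 0.03]] + [[-0.0, 0.00, 0.00], [-0.0, 0.0, 0.0], [-0.0, 0.00, 0.0]]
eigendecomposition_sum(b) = [[0.79, -0.43, 0.18], [-0.08, 0.04, -0.02], [0.48, -0.26, 0.11]] + [[-0.05, -0.25, 0.04], [-0.01, -0.05, 0.01], [0.21, 1.00, -0.17]] + [[-0.0, -0.00, -0.0],[0.0, 0.00, 0.0],[0.00, 0.01, 0.00]]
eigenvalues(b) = [0.94, -0.27, 0.0]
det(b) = -0.00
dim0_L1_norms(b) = [1.52, 1.43, 0.29]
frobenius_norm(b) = 1.45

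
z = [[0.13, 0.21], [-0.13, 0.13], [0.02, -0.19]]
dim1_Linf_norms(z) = [0.21, 0.13, 0.19]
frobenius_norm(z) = 0.36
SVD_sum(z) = [[0.02, 0.22],[0.01, 0.12],[-0.02, -0.19]] + [[0.11, -0.01], [-0.14, 0.01], [0.04, -0.0]]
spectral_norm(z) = 0.31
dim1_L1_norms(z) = [0.34, 0.26, 0.21]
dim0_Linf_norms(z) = [0.13, 0.21]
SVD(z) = [[-0.71, 0.59],  [-0.37, -0.78],  [0.6, 0.22]] @ diag([0.3127060385029216, 0.18307084280083846]) @ [[-0.1, -0.99],  [0.99, -0.10]]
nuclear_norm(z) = 0.50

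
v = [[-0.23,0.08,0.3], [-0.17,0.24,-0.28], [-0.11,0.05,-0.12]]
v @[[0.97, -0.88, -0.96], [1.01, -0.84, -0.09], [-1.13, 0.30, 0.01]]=[[-0.48, 0.23, 0.22], [0.39, -0.14, 0.14], [0.08, 0.02, 0.10]]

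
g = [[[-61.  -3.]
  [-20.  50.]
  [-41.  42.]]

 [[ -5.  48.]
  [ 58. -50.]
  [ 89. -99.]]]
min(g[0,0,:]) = -61.0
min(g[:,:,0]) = -61.0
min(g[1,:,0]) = -5.0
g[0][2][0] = -41.0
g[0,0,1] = -3.0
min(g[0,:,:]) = -61.0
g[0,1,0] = -20.0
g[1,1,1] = -50.0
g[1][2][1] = -99.0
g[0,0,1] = -3.0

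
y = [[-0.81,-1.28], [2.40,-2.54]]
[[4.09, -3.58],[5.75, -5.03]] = y@[[-0.59, 0.52], [-2.82, 2.47]]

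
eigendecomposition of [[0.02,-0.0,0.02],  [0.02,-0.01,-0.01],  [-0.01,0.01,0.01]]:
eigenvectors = [[-0.74+0.00j,(-0.26-0.35j),-0.26+0.35j], [(-0.65+0j),-0.77+0.00j,-0.77-0.00j], [0.17+0.00j,0.43+0.16j,(0.43-0.16j)]]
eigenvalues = [(0.02+0j), 0.01j, -0.01j]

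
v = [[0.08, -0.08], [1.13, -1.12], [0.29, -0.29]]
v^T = [[0.08, 1.13, 0.29], [-0.08, -1.12, -0.29]]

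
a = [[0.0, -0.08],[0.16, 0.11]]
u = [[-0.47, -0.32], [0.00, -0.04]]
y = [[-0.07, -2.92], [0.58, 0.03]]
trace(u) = -0.51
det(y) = 1.69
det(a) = 0.01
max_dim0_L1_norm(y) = 2.95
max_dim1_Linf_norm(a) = 0.16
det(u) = 0.02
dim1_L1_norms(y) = [2.99, 0.61]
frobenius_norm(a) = 0.21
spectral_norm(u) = 0.57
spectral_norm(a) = 0.20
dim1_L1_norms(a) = [0.08, 0.27]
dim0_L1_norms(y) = [0.65, 2.95]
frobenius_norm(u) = 0.57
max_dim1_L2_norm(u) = 0.57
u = y @ a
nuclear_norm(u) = 0.60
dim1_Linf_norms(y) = [2.92, 0.58]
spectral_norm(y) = 2.92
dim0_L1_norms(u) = [0.47, 0.36]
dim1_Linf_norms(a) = [0.08, 0.16]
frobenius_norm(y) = 2.98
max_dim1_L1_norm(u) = 0.79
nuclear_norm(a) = 0.26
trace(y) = -0.04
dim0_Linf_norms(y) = [0.58, 2.92]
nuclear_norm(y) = 3.50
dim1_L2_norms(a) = [0.08, 0.19]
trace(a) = 0.11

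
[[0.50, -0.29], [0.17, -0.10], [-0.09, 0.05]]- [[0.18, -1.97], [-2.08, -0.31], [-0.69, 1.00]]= [[0.32,1.68],[2.25,0.21],[0.6,-0.95]]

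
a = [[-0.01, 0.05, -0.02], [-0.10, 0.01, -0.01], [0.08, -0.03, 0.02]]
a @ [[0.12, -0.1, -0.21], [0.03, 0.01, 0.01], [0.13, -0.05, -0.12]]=[[-0.00, 0.0, 0.0], [-0.01, 0.01, 0.02], [0.01, -0.01, -0.02]]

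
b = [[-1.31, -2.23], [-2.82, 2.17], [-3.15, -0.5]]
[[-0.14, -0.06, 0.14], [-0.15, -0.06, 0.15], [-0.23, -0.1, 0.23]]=b @ [[0.07,0.03,-0.07], [0.02,0.01,-0.02]]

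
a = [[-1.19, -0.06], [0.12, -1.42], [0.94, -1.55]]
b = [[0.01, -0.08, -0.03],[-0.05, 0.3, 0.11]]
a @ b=[[-0.01, 0.08, 0.03], [0.07, -0.44, -0.16], [0.09, -0.54, -0.2]]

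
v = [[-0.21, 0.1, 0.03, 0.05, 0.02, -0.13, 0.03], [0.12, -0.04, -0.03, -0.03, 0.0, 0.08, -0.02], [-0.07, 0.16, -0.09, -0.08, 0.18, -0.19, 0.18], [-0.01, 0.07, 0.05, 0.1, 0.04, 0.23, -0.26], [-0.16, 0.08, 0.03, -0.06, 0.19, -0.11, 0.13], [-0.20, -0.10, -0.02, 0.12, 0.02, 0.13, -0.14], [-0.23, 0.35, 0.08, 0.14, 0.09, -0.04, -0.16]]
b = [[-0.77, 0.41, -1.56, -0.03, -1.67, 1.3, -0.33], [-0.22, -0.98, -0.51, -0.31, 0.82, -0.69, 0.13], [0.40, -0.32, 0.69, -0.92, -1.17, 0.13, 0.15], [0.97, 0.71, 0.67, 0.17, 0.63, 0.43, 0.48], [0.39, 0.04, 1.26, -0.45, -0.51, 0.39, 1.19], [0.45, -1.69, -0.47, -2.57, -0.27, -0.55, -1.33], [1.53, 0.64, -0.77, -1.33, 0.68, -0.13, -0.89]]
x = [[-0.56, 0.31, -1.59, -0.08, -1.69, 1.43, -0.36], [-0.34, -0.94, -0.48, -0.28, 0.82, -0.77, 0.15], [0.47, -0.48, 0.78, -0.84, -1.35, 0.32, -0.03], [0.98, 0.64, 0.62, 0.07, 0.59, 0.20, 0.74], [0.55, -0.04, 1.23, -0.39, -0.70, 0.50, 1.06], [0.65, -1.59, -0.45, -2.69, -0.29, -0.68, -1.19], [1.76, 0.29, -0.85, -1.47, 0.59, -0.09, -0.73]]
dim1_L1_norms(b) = [6.07, 3.66, 3.78, 4.06, 4.23, 7.33, 5.97]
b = x + v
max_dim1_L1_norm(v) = 1.09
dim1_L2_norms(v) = [0.28, 0.16, 0.38, 0.37, 0.32, 0.32, 0.49]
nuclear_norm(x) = 13.38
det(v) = 0.00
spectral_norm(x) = 4.14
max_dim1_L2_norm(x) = 3.51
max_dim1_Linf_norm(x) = 2.69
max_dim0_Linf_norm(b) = 2.57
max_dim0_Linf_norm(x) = 2.69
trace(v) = -0.08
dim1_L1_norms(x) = [6.02, 3.78, 4.27, 3.84, 4.47, 7.54, 5.78]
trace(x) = -2.76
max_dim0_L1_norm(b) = 5.93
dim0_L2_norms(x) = [2.33, 2.06, 2.49, 3.22, 2.57, 1.87, 1.94]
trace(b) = -2.84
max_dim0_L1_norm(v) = 1.0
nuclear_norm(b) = 13.38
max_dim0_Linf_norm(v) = 0.35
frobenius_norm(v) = 0.91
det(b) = 4.69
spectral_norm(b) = 3.98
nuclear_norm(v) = 1.76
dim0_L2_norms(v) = [0.43, 0.43, 0.14, 0.24, 0.28, 0.38, 0.4]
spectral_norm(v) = 0.62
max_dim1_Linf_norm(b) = 2.57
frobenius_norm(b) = 6.18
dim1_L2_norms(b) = [2.79, 1.59, 1.73, 1.65, 1.94, 3.47, 2.53]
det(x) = 0.73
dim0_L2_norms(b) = [2.11, 2.24, 2.45, 3.09, 2.45, 1.69, 2.09]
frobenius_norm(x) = 6.33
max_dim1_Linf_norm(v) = 0.35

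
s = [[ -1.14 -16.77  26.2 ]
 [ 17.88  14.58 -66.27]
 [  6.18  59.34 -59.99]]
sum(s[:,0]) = 22.919999999999998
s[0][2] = 26.2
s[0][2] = 26.2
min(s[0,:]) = -16.77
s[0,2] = 26.2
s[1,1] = 14.58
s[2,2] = -59.99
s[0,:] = [-1.14, -16.77, 26.2]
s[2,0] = 6.18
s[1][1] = 14.58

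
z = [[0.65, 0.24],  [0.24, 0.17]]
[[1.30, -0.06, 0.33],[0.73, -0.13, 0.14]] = z@[[0.87, 0.37, 0.45], [3.07, -1.27, 0.16]]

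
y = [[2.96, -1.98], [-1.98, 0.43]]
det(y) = -2.65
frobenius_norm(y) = 4.10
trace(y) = 3.39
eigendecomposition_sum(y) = [[3.11, -1.70], [-1.7, 0.93]] + [[-0.15, -0.28],[-0.28, -0.50]]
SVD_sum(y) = [[3.11,-1.7],[-1.7,0.93]] + [[-0.15, -0.28], [-0.28, -0.5]]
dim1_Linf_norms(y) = [2.96, 1.98]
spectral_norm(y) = 4.04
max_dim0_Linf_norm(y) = 2.96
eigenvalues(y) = [4.04, -0.65]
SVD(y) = [[-0.88,0.48], [0.48,0.88]] @ diag([4.044601029962321, 0.6546010299623212]) @ [[-0.88, 0.48], [-0.48, -0.88]]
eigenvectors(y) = [[0.88, 0.48],[-0.48, 0.88]]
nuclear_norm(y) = 4.70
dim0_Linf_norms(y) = [2.96, 1.98]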